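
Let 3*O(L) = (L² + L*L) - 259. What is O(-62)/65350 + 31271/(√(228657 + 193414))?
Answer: 7429/196050 + 31271*√422071/422071 ≈ 48.172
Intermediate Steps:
O(L) = -259/3 + 2*L²/3 (O(L) = ((L² + L*L) - 259)/3 = ((L² + L²) - 259)/3 = (2*L² - 259)/3 = (-259 + 2*L²)/3 = -259/3 + 2*L²/3)
O(-62)/65350 + 31271/(√(228657 + 193414)) = (-259/3 + (⅔)*(-62)²)/65350 + 31271/(√(228657 + 193414)) = (-259/3 + (⅔)*3844)*(1/65350) + 31271/(√422071) = (-259/3 + 7688/3)*(1/65350) + 31271*(√422071/422071) = (7429/3)*(1/65350) + 31271*√422071/422071 = 7429/196050 + 31271*√422071/422071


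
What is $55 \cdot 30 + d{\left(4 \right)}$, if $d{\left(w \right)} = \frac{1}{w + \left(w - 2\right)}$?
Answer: $\frac{9901}{6} \approx 1650.2$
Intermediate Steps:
$d{\left(w \right)} = \frac{1}{-2 + 2 w}$ ($d{\left(w \right)} = \frac{1}{w + \left(-2 + w\right)} = \frac{1}{-2 + 2 w}$)
$55 \cdot 30 + d{\left(4 \right)} = 55 \cdot 30 + \frac{1}{2 \left(-1 + 4\right)} = 1650 + \frac{1}{2 \cdot 3} = 1650 + \frac{1}{2} \cdot \frac{1}{3} = 1650 + \frac{1}{6} = \frac{9901}{6}$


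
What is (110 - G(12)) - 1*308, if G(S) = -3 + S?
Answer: -207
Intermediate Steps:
(110 - G(12)) - 1*308 = (110 - (-3 + 12)) - 1*308 = (110 - 1*9) - 308 = (110 - 9) - 308 = 101 - 308 = -207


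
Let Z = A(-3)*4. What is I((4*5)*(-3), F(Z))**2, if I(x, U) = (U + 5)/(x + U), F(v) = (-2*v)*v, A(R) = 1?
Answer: 729/8464 ≈ 0.086129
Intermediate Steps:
Z = 4 (Z = 1*4 = 4)
F(v) = -2*v**2
I(x, U) = (5 + U)/(U + x)
I((4*5)*(-3), F(Z))**2 = ((5 - 2*4**2)/(-2*4**2 + (4*5)*(-3)))**2 = ((5 - 2*16)/(-2*16 + 20*(-3)))**2 = ((5 - 32)/(-32 - 60))**2 = (-27/(-92))**2 = (-1/92*(-27))**2 = (27/92)**2 = 729/8464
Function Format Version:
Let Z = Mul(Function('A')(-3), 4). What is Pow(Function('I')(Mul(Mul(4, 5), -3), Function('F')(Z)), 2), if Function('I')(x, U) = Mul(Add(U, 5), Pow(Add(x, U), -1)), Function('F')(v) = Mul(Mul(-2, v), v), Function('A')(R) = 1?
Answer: Rational(729, 8464) ≈ 0.086129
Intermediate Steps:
Z = 4 (Z = Mul(1, 4) = 4)
Function('F')(v) = Mul(-2, Pow(v, 2))
Function('I')(x, U) = Mul(Pow(Add(U, x), -1), Add(5, U)) (Function('I')(x, U) = Mul(Add(5, U), Pow(Add(U, x), -1)) = Mul(Pow(Add(U, x), -1), Add(5, U)))
Pow(Function('I')(Mul(Mul(4, 5), -3), Function('F')(Z)), 2) = Pow(Mul(Pow(Add(Mul(-2, Pow(4, 2)), Mul(Mul(4, 5), -3)), -1), Add(5, Mul(-2, Pow(4, 2)))), 2) = Pow(Mul(Pow(Add(Mul(-2, 16), Mul(20, -3)), -1), Add(5, Mul(-2, 16))), 2) = Pow(Mul(Pow(Add(-32, -60), -1), Add(5, -32)), 2) = Pow(Mul(Pow(-92, -1), -27), 2) = Pow(Mul(Rational(-1, 92), -27), 2) = Pow(Rational(27, 92), 2) = Rational(729, 8464)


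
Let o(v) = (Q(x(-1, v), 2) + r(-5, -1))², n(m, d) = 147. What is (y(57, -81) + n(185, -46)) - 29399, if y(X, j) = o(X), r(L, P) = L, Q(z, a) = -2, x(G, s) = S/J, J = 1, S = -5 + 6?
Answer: -29203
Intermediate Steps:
S = 1
x(G, s) = 1 (x(G, s) = 1/1 = 1*1 = 1)
o(v) = 49 (o(v) = (-2 - 5)² = (-7)² = 49)
y(X, j) = 49
(y(57, -81) + n(185, -46)) - 29399 = (49 + 147) - 29399 = 196 - 29399 = -29203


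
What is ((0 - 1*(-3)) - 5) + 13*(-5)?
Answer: -67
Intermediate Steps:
((0 - 1*(-3)) - 5) + 13*(-5) = ((0 + 3) - 5) - 65 = (3 - 5) - 65 = -2 - 65 = -67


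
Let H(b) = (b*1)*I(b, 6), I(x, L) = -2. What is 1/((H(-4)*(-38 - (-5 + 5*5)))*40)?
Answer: -1/18560 ≈ -5.3879e-5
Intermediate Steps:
H(b) = -2*b (H(b) = (b*1)*(-2) = b*(-2) = -2*b)
1/((H(-4)*(-38 - (-5 + 5*5)))*40) = 1/(((-2*(-4))*(-38 - (-5 + 5*5)))*40) = 1/((8*(-38 - (-5 + 25)))*40) = 1/((8*(-38 - 1*20))*40) = 1/((8*(-38 - 20))*40) = 1/((8*(-58))*40) = 1/(-464*40) = 1/(-18560) = -1/18560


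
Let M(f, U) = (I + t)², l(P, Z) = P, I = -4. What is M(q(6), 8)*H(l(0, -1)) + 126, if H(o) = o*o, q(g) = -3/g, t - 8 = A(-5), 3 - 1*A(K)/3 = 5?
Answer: 126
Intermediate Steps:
A(K) = -6 (A(K) = 9 - 3*5 = 9 - 15 = -6)
t = 2 (t = 8 - 6 = 2)
M(f, U) = 4 (M(f, U) = (-4 + 2)² = (-2)² = 4)
H(o) = o²
M(q(6), 8)*H(l(0, -1)) + 126 = 4*0² + 126 = 4*0 + 126 = 0 + 126 = 126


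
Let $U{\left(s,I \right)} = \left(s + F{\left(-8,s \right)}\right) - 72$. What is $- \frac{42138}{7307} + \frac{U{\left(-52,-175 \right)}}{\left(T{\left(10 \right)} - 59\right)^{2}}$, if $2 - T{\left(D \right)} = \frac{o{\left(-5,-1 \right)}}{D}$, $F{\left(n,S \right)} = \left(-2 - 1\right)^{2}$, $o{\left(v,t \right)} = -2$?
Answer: $- \frac{3419690153}{589353392} \approx -5.8024$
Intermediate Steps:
$F{\left(n,S \right)} = 9$ ($F{\left(n,S \right)} = \left(-3\right)^{2} = 9$)
$U{\left(s,I \right)} = -63 + s$ ($U{\left(s,I \right)} = \left(s + 9\right) - 72 = \left(9 + s\right) - 72 = -63 + s$)
$T{\left(D \right)} = 2 + \frac{2}{D}$ ($T{\left(D \right)} = 2 - - \frac{2}{D} = 2 + \frac{2}{D}$)
$- \frac{42138}{7307} + \frac{U{\left(-52,-175 \right)}}{\left(T{\left(10 \right)} - 59\right)^{2}} = - \frac{42138}{7307} + \frac{-63 - 52}{\left(\left(2 + \frac{2}{10}\right) - 59\right)^{2}} = \left(-42138\right) \frac{1}{7307} - \frac{115}{\left(\left(2 + 2 \cdot \frac{1}{10}\right) - 59\right)^{2}} = - \frac{42138}{7307} - \frac{115}{\left(\left(2 + \frac{1}{5}\right) - 59\right)^{2}} = - \frac{42138}{7307} - \frac{115}{\left(\frac{11}{5} - 59\right)^{2}} = - \frac{42138}{7307} - \frac{115}{\left(- \frac{284}{5}\right)^{2}} = - \frac{42138}{7307} - \frac{115}{\frac{80656}{25}} = - \frac{42138}{7307} - \frac{2875}{80656} = - \frac{3419690153}{589353392}$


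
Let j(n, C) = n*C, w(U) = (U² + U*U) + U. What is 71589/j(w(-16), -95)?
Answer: -71589/47120 ≈ -1.5193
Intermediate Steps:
w(U) = U + 2*U² (w(U) = (U² + U²) + U = 2*U² + U = U + 2*U²)
j(n, C) = C*n
71589/j(w(-16), -95) = 71589/((-(-1520)*(1 + 2*(-16)))) = 71589/((-(-1520)*(1 - 32))) = 71589/((-(-1520)*(-31))) = 71589/((-95*496)) = 71589/(-47120) = 71589*(-1/47120) = -71589/47120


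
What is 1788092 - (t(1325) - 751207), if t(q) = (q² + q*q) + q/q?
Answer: -971952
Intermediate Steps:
t(q) = 1 + 2*q² (t(q) = (q² + q²) + 1 = 2*q² + 1 = 1 + 2*q²)
1788092 - (t(1325) - 751207) = 1788092 - ((1 + 2*1325²) - 751207) = 1788092 - ((1 + 2*1755625) - 751207) = 1788092 - ((1 + 3511250) - 751207) = 1788092 - (3511251 - 751207) = 1788092 - 1*2760044 = 1788092 - 2760044 = -971952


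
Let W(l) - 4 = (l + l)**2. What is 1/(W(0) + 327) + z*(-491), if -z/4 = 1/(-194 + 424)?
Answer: 325157/38065 ≈ 8.5421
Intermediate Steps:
z = -2/115 (z = -4/(-194 + 424) = -4/230 = -4*1/230 = -2/115 ≈ -0.017391)
W(l) = 4 + 4*l**2 (W(l) = 4 + (l + l)**2 = 4 + (2*l)**2 = 4 + 4*l**2)
1/(W(0) + 327) + z*(-491) = 1/((4 + 4*0**2) + 327) - 2/115*(-491) = 1/((4 + 4*0) + 327) + 982/115 = 1/((4 + 0) + 327) + 982/115 = 1/(4 + 327) + 982/115 = 1/331 + 982/115 = 325157/38065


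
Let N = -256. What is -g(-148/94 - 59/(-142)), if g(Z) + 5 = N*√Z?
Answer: 5 + 128*I*√51623390/3337 ≈ 5.0 + 275.6*I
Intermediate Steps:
g(Z) = -5 - 256*√Z
-g(-148/94 - 59/(-142)) = -(-5 - 256*√(-148/94 - 59/(-142))) = -(-5 - 256*√(-148*1/94 - 59*(-1/142))) = -(-5 - 256*√(-74/47 + 59/142)) = -(-5 - 128*I*√51623390/3337) = 5 + 128*I*√51623390/3337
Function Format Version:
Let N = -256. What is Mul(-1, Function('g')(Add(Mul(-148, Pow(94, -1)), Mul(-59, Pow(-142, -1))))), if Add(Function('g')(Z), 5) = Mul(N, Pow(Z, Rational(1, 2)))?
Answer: Add(5, Mul(Rational(128, 3337), I, Pow(51623390, Rational(1, 2)))) ≈ Add(5.0000, Mul(275.60, I))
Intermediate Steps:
Function('g')(Z) = Add(-5, Mul(-256, Pow(Z, Rational(1, 2))))
Mul(-1, Function('g')(Add(Mul(-148, Pow(94, -1)), Mul(-59, Pow(-142, -1))))) = Mul(-1, Add(-5, Mul(-256, Pow(Add(Mul(-148, Pow(94, -1)), Mul(-59, Pow(-142, -1))), Rational(1, 2))))) = Mul(-1, Add(-5, Mul(-256, Pow(Add(Mul(-148, Rational(1, 94)), Mul(-59, Rational(-1, 142))), Rational(1, 2))))) = Mul(-1, Add(-5, Mul(-256, Pow(Add(Rational(-74, 47), Rational(59, 142)), Rational(1, 2))))) = Mul(-1, Add(-5, Mul(-256, Pow(Rational(-7735, 6674), Rational(1, 2))))) = Mul(-1, Add(-5, Mul(-256, Mul(Rational(1, 6674), I, Pow(51623390, Rational(1, 2)))))) = Mul(-1, Add(-5, Mul(Rational(-128, 3337), I, Pow(51623390, Rational(1, 2))))) = Add(5, Mul(Rational(128, 3337), I, Pow(51623390, Rational(1, 2))))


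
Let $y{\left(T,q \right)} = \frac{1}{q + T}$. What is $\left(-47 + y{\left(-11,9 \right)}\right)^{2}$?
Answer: $\frac{9025}{4} \approx 2256.3$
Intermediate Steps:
$y{\left(T,q \right)} = \frac{1}{T + q}$
$\left(-47 + y{\left(-11,9 \right)}\right)^{2} = \left(-47 + \frac{1}{-11 + 9}\right)^{2} = \left(-47 + \frac{1}{-2}\right)^{2} = \left(-47 - \frac{1}{2}\right)^{2} = \left(- \frac{95}{2}\right)^{2} = \frac{9025}{4}$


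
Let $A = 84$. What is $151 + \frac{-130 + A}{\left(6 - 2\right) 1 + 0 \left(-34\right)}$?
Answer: $\frac{279}{2} \approx 139.5$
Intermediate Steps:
$151 + \frac{-130 + A}{\left(6 - 2\right) 1 + 0 \left(-34\right)} = 151 + \frac{-130 + 84}{\left(6 - 2\right) 1 + 0 \left(-34\right)} = 151 - \frac{46}{\left(6 - 2\right) 1 + 0} = 151 - \frac{46}{4 \cdot 1 + 0} = 151 - \frac{46}{4 + 0} = 151 - \frac{46}{4} = 151 - \frac{23}{2} = \frac{279}{2}$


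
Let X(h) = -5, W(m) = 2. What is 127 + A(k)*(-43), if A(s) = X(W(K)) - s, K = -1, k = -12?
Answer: -174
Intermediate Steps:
A(s) = -5 - s
127 + A(k)*(-43) = 127 + (-5 - 1*(-12))*(-43) = 127 + (-5 + 12)*(-43) = 127 + 7*(-43) = 127 - 301 = -174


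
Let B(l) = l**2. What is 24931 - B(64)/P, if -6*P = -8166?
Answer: 33926995/1361 ≈ 24928.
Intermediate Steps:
P = 1361 (P = -1/6*(-8166) = 1361)
24931 - B(64)/P = 24931 - 64**2/1361 = 24931 - 4096/1361 = 33926995/1361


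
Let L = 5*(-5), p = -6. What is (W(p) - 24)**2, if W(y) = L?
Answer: 2401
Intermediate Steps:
L = -25
W(y) = -25
(W(p) - 24)**2 = (-25 - 24)**2 = (-49)**2 = 2401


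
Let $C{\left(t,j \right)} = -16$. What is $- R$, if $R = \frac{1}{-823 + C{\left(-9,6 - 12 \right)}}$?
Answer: $\frac{1}{839} \approx 0.0011919$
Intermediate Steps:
$R = - \frac{1}{839}$ ($R = \frac{1}{-823 - 16} = \frac{1}{-839} = - \frac{1}{839} \approx -0.0011919$)
$- R = \left(-1\right) \left(- \frac{1}{839}\right) = \frac{1}{839}$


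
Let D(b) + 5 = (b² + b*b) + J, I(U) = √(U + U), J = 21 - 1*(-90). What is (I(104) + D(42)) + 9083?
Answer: 12717 + 4*√13 ≈ 12731.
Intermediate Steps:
J = 111 (J = 21 + 90 = 111)
I(U) = √2*√U (I(U) = √(2*U) = √2*√U)
D(b) = 106 + 2*b² (D(b) = -5 + ((b² + b*b) + 111) = -5 + ((b² + b²) + 111) = -5 + (2*b² + 111) = -5 + (111 + 2*b²) = 106 + 2*b²)
(I(104) + D(42)) + 9083 = (√2*√104 + (106 + 2*42²)) + 9083 = (√2*(2*√26) + (106 + 2*1764)) + 9083 = (4*√13 + (106 + 3528)) + 9083 = (4*√13 + 3634) + 9083 = (3634 + 4*√13) + 9083 = 12717 + 4*√13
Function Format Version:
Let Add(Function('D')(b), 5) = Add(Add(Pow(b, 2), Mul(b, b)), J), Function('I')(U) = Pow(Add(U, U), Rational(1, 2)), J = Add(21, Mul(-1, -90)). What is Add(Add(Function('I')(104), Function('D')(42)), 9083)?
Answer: Add(12717, Mul(4, Pow(13, Rational(1, 2)))) ≈ 12731.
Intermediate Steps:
J = 111 (J = Add(21, 90) = 111)
Function('I')(U) = Mul(Pow(2, Rational(1, 2)), Pow(U, Rational(1, 2))) (Function('I')(U) = Pow(Mul(2, U), Rational(1, 2)) = Mul(Pow(2, Rational(1, 2)), Pow(U, Rational(1, 2))))
Function('D')(b) = Add(106, Mul(2, Pow(b, 2))) (Function('D')(b) = Add(-5, Add(Add(Pow(b, 2), Mul(b, b)), 111)) = Add(-5, Add(Add(Pow(b, 2), Pow(b, 2)), 111)) = Add(-5, Add(Mul(2, Pow(b, 2)), 111)) = Add(-5, Add(111, Mul(2, Pow(b, 2)))) = Add(106, Mul(2, Pow(b, 2))))
Add(Add(Function('I')(104), Function('D')(42)), 9083) = Add(Add(Mul(Pow(2, Rational(1, 2)), Pow(104, Rational(1, 2))), Add(106, Mul(2, Pow(42, 2)))), 9083) = Add(Add(Mul(Pow(2, Rational(1, 2)), Mul(2, Pow(26, Rational(1, 2)))), Add(106, Mul(2, 1764))), 9083) = Add(Add(Mul(4, Pow(13, Rational(1, 2))), Add(106, 3528)), 9083) = Add(Add(Mul(4, Pow(13, Rational(1, 2))), 3634), 9083) = Add(Add(3634, Mul(4, Pow(13, Rational(1, 2)))), 9083) = Add(12717, Mul(4, Pow(13, Rational(1, 2))))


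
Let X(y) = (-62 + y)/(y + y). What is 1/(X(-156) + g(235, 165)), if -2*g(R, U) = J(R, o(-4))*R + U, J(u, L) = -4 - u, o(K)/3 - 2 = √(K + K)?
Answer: 156/4368109 ≈ 3.5713e-5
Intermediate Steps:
o(K) = 6 + 3*√2*√K (o(K) = 6 + 3*√(K + K) = 6 + 3*√(2*K) = 6 + 3*(√2*√K) = 6 + 3*√2*√K)
X(y) = (-62 + y)/(2*y) (X(y) = (-62 + y)/((2*y)) = (-62 + y)*(1/(2*y)) = (-62 + y)/(2*y))
g(R, U) = -U/2 - R*(-4 - R)/2 (g(R, U) = -((-4 - R)*R + U)/2 = -(R*(-4 - R) + U)/2 = -(U + R*(-4 - R))/2 = -U/2 - R*(-4 - R)/2)
1/(X(-156) + g(235, 165)) = 1/((½)*(-62 - 156)/(-156) + (-½*165 + (½)*235*(4 + 235))) = 1/((½)*(-1/156)*(-218) + (-165/2 + (½)*235*239)) = 1/(109/156 + (-165/2 + 56165/2)) = 1/(109/156 + 28000) = 1/(4368109/156) = 156/4368109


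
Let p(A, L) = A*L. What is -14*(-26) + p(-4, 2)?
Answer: 356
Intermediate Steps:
-14*(-26) + p(-4, 2) = -14*(-26) - 4*2 = 364 - 8 = 356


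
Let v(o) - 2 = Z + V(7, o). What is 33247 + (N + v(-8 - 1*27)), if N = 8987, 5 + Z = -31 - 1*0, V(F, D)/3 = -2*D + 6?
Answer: 42428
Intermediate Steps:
V(F, D) = 18 - 6*D (V(F, D) = 3*(-2*D + 6) = 3*(6 - 2*D) = 18 - 6*D)
Z = -36 (Z = -5 + (-31 - 1*0) = -5 + (-31 + 0) = -5 - 31 = -36)
v(o) = -16 - 6*o (v(o) = 2 + (-36 + (18 - 6*o)) = 2 + (-18 - 6*o) = -16 - 6*o)
33247 + (N + v(-8 - 1*27)) = 33247 + (8987 + (-16 - 6*(-8 - 1*27))) = 33247 + (8987 + (-16 - 6*(-8 - 27))) = 33247 + (8987 + (-16 - 6*(-35))) = 33247 + (8987 + (-16 + 210)) = 33247 + (8987 + 194) = 33247 + 9181 = 42428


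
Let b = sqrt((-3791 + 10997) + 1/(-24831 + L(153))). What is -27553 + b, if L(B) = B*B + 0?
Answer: -27553 + sqrt(1619015098)/474 ≈ -27468.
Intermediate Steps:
L(B) = B**2 (L(B) = B**2 + 0 = B**2)
b = sqrt(1619015098)/474 (b = sqrt((-3791 + 10997) + 1/(-24831 + 153**2)) = sqrt(7206 + 1/(-24831 + 23409)) = sqrt(7206 + 1/(-1422)) = sqrt(7206 - 1/1422) = sqrt(10246931/1422) = sqrt(1619015098)/474 ≈ 84.888)
-27553 + b = -27553 + sqrt(1619015098)/474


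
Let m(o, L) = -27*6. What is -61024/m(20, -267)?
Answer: 30512/81 ≈ 376.69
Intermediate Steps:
m(o, L) = -162
-61024/m(20, -267) = -61024/(-162) = -61024*(-1/162) = 30512/81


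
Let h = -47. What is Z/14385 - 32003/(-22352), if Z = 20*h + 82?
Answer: 147061713/107177840 ≈ 1.3721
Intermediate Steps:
Z = -858 (Z = 20*(-47) + 82 = -940 + 82 = -858)
Z/14385 - 32003/(-22352) = -858/14385 - 32003/(-22352) = -858*1/14385 - 32003*(-1/22352) = -286/4795 + 32003/22352 = 147061713/107177840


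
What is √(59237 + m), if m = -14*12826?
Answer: I*√120327 ≈ 346.88*I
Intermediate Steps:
m = -179564
√(59237 + m) = √(59237 - 179564) = √(-120327) = I*√120327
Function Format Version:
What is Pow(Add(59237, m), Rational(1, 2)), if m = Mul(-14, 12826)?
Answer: Mul(I, Pow(120327, Rational(1, 2))) ≈ Mul(346.88, I)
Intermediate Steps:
m = -179564
Pow(Add(59237, m), Rational(1, 2)) = Pow(Add(59237, -179564), Rational(1, 2)) = Pow(-120327, Rational(1, 2)) = Mul(I, Pow(120327, Rational(1, 2)))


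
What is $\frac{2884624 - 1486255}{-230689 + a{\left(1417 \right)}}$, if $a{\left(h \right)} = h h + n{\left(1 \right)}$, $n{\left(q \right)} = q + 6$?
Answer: $\frac{1398369}{1777207} \approx 0.78683$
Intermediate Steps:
$n{\left(q \right)} = 6 + q$
$a{\left(h \right)} = 7 + h^{2}$ ($a{\left(h \right)} = h h + \left(6 + 1\right) = h^{2} + 7 = 7 + h^{2}$)
$\frac{2884624 - 1486255}{-230689 + a{\left(1417 \right)}} = \frac{2884624 - 1486255}{-230689 + \left(7 + 1417^{2}\right)} = \frac{1398369}{-230689 + \left(7 + 2007889\right)} = \frac{1398369}{-230689 + 2007896} = \frac{1398369}{1777207}$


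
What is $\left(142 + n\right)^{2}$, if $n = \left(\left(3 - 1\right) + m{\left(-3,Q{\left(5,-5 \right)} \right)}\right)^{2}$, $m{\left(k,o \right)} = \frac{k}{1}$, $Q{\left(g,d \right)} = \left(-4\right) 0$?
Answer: $20449$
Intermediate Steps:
$Q{\left(g,d \right)} = 0$
$m{\left(k,o \right)} = k$ ($m{\left(k,o \right)} = k 1 = k$)
$n = 1$ ($n = \left(\left(3 - 1\right) - 3\right)^{2} = \left(2 - 3\right)^{2} = \left(-1\right)^{2} = 1$)
$\left(142 + n\right)^{2} = \left(142 + 1\right)^{2} = 143^{2} = 20449$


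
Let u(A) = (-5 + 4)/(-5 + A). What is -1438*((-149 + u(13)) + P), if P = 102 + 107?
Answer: -344401/4 ≈ -86100.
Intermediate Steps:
u(A) = -1/(-5 + A)
P = 209
-1438*((-149 + u(13)) + P) = -1438*((-149 - 1/(-5 + 13)) + 209) = -1438*((-149 - 1/8) + 209) = -1438*(-1193/8 + 209) = -1438*479/8 = -344401/4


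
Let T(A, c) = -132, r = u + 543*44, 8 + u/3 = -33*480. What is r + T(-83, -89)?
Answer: -23784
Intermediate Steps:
u = -47544 (u = -24 + 3*(-33*480) = -24 + 3*(-15840) = -24 - 47520 = -47544)
r = -23652 (r = -47544 + 543*44 = -47544 + 23892 = -23652)
r + T(-83, -89) = -23652 - 132 = -23784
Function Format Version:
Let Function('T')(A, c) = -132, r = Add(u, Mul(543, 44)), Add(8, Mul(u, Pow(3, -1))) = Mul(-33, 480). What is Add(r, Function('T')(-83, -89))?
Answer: -23784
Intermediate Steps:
u = -47544 (u = Add(-24, Mul(3, Mul(-33, 480))) = Add(-24, Mul(3, -15840)) = Add(-24, -47520) = -47544)
r = -23652 (r = Add(-47544, Mul(543, 44)) = Add(-47544, 23892) = -23652)
Add(r, Function('T')(-83, -89)) = Add(-23652, -132) = -23784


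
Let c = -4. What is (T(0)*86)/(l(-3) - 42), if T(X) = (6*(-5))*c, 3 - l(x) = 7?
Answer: -5160/23 ≈ -224.35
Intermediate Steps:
l(x) = -4 (l(x) = 3 - 1*7 = 3 - 7 = -4)
T(X) = 120 (T(X) = (6*(-5))*(-4) = -30*(-4) = 120)
(T(0)*86)/(l(-3) - 42) = (120*86)/(-4 - 42) = 10320/(-46) = 10320*(-1/46) = -5160/23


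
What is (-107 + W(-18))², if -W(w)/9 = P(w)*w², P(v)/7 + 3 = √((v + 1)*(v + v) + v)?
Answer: 251226702577 - 7486590888*√66 ≈ 1.9041e+11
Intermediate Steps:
P(v) = -21 + 7*√(v + 2*v*(1 + v)) (P(v) = -21 + 7*√((v + 1)*(v + v) + v) = -21 + 7*√((1 + v)*(2*v) + v) = -21 + 7*√(2*v*(1 + v) + v) = -21 + 7*√(v + 2*v*(1 + v)))
W(w) = -9*w²*(-21 + 7*√(w*(3 + 2*w))) (W(w) = -9*(-21 + 7*√(w*(3 + 2*w)))*w² = -9*w²*(-21 + 7*√(w*(3 + 2*w))))
(-107 + W(-18))² = (-107 + 63*(-18)²*(3 - √(-18*(3 + 2*(-18)))))² = (-107 + 63*324*(3 - √(-18*(3 - 36))))² = (-107 + 63*324*(3 - √(-18*(-33))))² = (-107 + 63*324*(3 - √594))² = (-107 + 63*324*(3 - 3*√66))² = (-107 + (61236 - 61236*√66))² = (61129 - 61236*√66)²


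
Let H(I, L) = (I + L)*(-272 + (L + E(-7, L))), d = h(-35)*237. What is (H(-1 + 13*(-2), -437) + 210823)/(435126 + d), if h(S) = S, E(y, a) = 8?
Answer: 536087/426831 ≈ 1.2560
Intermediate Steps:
d = -8295 (d = -35*237 = -8295)
H(I, L) = (-264 + L)*(I + L) (H(I, L) = (I + L)*(-272 + (L + 8)) = (I + L)*(-272 + (8 + L)) = (I + L)*(-264 + L) = (-264 + L)*(I + L))
(H(-1 + 13*(-2), -437) + 210823)/(435126 + d) = (((-437)**2 - 264*(-1 + 13*(-2)) - 264*(-437) + (-1 + 13*(-2))*(-437)) + 210823)/(435126 - 8295) = ((190969 - 264*(-1 - 26) + 115368 + (-1 - 26)*(-437)) + 210823)/426831 = ((190969 - 264*(-27) + 115368 - 27*(-437)) + 210823)*(1/426831) = ((190969 + 7128 + 115368 + 11799) + 210823)*(1/426831) = (325264 + 210823)*(1/426831) = 536087*(1/426831) = 536087/426831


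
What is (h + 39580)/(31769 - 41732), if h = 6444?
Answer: -46024/9963 ≈ -4.6195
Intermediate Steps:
(h + 39580)/(31769 - 41732) = (6444 + 39580)/(31769 - 41732) = 46024/(-9963) = 46024*(-1/9963) = -46024/9963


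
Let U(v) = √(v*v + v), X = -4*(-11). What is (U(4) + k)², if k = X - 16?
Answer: 804 + 112*√5 ≈ 1054.4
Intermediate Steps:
X = 44
k = 28 (k = 44 - 16 = 28)
U(v) = √(v + v²) (U(v) = √(v² + v) = √(v + v²))
(U(4) + k)² = (√(4*(1 + 4)) + 28)² = (√(4*5) + 28)² = (√20 + 28)² = (2*√5 + 28)² = (28 + 2*√5)²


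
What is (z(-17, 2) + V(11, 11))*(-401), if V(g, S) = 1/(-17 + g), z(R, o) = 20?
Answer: -47719/6 ≈ -7953.2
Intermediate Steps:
(z(-17, 2) + V(11, 11))*(-401) = (20 + 1/(-17 + 11))*(-401) = (20 + 1/(-6))*(-401) = (20 - ⅙)*(-401) = (119/6)*(-401) = -47719/6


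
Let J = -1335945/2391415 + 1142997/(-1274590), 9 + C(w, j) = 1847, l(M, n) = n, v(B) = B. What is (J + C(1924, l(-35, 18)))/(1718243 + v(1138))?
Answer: 86121895337323/80627690947012890 ≈ 0.0010681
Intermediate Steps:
C(w, j) = 1838 (C(w, j) = -9 + 1847 = 1838)
J = -68248650897/46893440690 (J = -1335945*1/2391415 + 1142997*(-1/1274590) = -20553/36791 - 1142997/1274590 = -68248650897/46893440690 ≈ -1.4554)
(J + C(1924, l(-35, 18)))/(1718243 + v(1138)) = (-68248650897/46893440690 + 1838)/(1718243 + 1138) = (86121895337323/46893440690)/1719381 = (86121895337323/46893440690)*(1/1719381) = 86121895337323/80627690947012890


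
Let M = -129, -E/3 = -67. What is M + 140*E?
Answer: 28011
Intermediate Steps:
E = 201 (E = -3*(-67) = 201)
M + 140*E = -129 + 140*201 = -129 + 28140 = 28011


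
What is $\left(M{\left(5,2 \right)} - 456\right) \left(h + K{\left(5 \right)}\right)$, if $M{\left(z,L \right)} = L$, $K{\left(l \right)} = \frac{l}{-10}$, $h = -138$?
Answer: $62879$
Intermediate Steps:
$K{\left(l \right)} = - \frac{l}{10}$ ($K{\left(l \right)} = l \left(- \frac{1}{10}\right) = - \frac{l}{10}$)
$\left(M{\left(5,2 \right)} - 456\right) \left(h + K{\left(5 \right)}\right) = \left(2 - 456\right) \left(-138 - \frac{1}{2}\right) = - 454 \left(-138 - \frac{1}{2}\right) = \left(-454\right) \left(- \frac{277}{2}\right) = 62879$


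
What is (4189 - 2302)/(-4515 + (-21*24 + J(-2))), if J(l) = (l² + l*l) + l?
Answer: -629/1671 ≈ -0.37642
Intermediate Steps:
J(l) = l + 2*l² (J(l) = (l² + l²) + l = 2*l² + l = l + 2*l²)
(4189 - 2302)/(-4515 + (-21*24 + J(-2))) = (4189 - 2302)/(-4515 + (-21*24 - 2*(1 + 2*(-2)))) = 1887/(-4515 + (-504 - 2*(1 - 4))) = 1887/(-4515 + (-504 - 2*(-3))) = 1887/(-4515 + (-504 + 6)) = 1887/(-4515 - 498) = 1887/(-5013) = 1887*(-1/5013) = -629/1671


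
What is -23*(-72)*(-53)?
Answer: -87768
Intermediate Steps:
-23*(-72)*(-53) = -(-1656)*(-53) = -1*87768 = -87768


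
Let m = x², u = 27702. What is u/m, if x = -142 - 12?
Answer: 13851/11858 ≈ 1.1681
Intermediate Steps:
x = -154
m = 23716 (m = (-154)² = 23716)
u/m = 27702/23716 = 27702*(1/23716) = 13851/11858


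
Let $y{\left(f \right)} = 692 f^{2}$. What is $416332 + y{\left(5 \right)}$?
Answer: $433632$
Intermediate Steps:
$416332 + y{\left(5 \right)} = 416332 + 692 \cdot 5^{2} = 416332 + 692 \cdot 25 = 416332 + 17300 = 433632$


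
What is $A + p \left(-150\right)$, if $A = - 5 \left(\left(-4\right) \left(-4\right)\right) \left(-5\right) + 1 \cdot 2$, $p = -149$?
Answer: $22752$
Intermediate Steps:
$A = 402$ ($A = \left(-5\right) 16 \left(-5\right) + 2 = \left(-80\right) \left(-5\right) + 2 = 400 + 2 = 402$)
$A + p \left(-150\right) = 402 - -22350 = 402 + 22350 = 22752$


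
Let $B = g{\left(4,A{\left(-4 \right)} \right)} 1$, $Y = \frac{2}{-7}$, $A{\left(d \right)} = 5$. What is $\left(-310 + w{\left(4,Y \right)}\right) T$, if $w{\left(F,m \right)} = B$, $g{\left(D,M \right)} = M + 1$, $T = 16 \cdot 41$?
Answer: $-199424$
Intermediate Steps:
$T = 656$
$Y = - \frac{2}{7}$ ($Y = 2 \left(- \frac{1}{7}\right) = - \frac{2}{7} \approx -0.28571$)
$g{\left(D,M \right)} = 1 + M$
$B = 6$ ($B = \left(1 + 5\right) 1 = 6 \cdot 1 = 6$)
$w{\left(F,m \right)} = 6$
$\left(-310 + w{\left(4,Y \right)}\right) T = \left(-310 + 6\right) 656 = \left(-304\right) 656 = -199424$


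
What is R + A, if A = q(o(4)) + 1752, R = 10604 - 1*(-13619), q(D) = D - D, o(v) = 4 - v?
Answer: 25975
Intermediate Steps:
q(D) = 0
R = 24223 (R = 10604 + 13619 = 24223)
A = 1752 (A = 0 + 1752 = 1752)
R + A = 24223 + 1752 = 25975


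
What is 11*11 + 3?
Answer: 124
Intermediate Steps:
11*11 + 3 = 121 + 3 = 124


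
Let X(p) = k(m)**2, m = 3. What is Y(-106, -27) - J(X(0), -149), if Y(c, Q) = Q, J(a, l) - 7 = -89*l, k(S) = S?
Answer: -13295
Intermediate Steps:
X(p) = 9 (X(p) = 3**2 = 9)
J(a, l) = 7 - 89*l
Y(-106, -27) - J(X(0), -149) = -27 - (7 - 89*(-149)) = -27 - (7 + 13261) = -27 - 1*13268 = -27 - 13268 = -13295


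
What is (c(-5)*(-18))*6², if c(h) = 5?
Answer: -3240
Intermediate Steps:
(c(-5)*(-18))*6² = (5*(-18))*6² = -90*36 = -3240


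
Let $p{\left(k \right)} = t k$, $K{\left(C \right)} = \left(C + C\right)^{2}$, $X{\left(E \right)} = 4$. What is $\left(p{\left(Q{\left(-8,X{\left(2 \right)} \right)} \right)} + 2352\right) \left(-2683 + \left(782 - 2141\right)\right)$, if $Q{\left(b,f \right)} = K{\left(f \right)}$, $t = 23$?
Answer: $-15456608$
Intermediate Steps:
$K{\left(C \right)} = 4 C^{2}$ ($K{\left(C \right)} = \left(2 C\right)^{2} = 4 C^{2}$)
$Q{\left(b,f \right)} = 4 f^{2}$
$p{\left(k \right)} = 23 k$
$\left(p{\left(Q{\left(-8,X{\left(2 \right)} \right)} \right)} + 2352\right) \left(-2683 + \left(782 - 2141\right)\right) = \left(23 \cdot 4 \cdot 4^{2} + 2352\right) \left(-2683 + \left(782 - 2141\right)\right) = \left(23 \cdot 4 \cdot 16 + 2352\right) \left(-2683 + \left(782 - 2141\right)\right) = \left(23 \cdot 64 + 2352\right) \left(-2683 - 1359\right) = \left(1472 + 2352\right) \left(-4042\right) = 3824 \left(-4042\right) = -15456608$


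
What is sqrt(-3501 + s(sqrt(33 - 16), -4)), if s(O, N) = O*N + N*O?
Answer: sqrt(-3501 - 8*sqrt(17)) ≈ 59.447*I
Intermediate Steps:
s(O, N) = 2*N*O (s(O, N) = N*O + N*O = 2*N*O)
sqrt(-3501 + s(sqrt(33 - 16), -4)) = sqrt(-3501 + 2*(-4)*sqrt(33 - 16)) = sqrt(-3501 + 2*(-4)*sqrt(17)) = sqrt(-3501 - 8*sqrt(17))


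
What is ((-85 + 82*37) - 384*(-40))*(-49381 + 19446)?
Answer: -548079915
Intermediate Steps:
((-85 + 82*37) - 384*(-40))*(-49381 + 19446) = ((-85 + 3034) + 15360)*(-29935) = (2949 + 15360)*(-29935) = 18309*(-29935) = -548079915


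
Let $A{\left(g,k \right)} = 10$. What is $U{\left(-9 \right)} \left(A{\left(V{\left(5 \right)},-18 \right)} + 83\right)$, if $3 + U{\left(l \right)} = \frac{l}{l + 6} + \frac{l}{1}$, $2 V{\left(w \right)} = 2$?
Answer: $-837$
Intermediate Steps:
$V{\left(w \right)} = 1$ ($V{\left(w \right)} = \frac{1}{2} \cdot 2 = 1$)
$U{\left(l \right)} = -3 + l + \frac{l}{6 + l}$ ($U{\left(l \right)} = -3 + \left(\frac{l}{l + 6} + \frac{l}{1}\right) = -3 + \left(\frac{l}{6 + l} + l 1\right) = -3 + \left(\frac{l}{6 + l} + l\right) = -3 + \left(l + \frac{l}{6 + l}\right) = -3 + l + \frac{l}{6 + l}$)
$U{\left(-9 \right)} \left(A{\left(V{\left(5 \right)},-18 \right)} + 83\right) = \frac{-18 + \left(-9\right)^{2} + 4 \left(-9\right)}{6 - 9} \left(10 + 83\right) = \frac{-18 + 81 - 36}{-3} \cdot 93 = \left(- \frac{1}{3}\right) 27 \cdot 93 = \left(-9\right) 93 = -837$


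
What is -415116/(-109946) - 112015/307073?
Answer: 57577657139/16880724029 ≈ 3.4109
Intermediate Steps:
-415116/(-109946) - 112015/307073 = -415116*(-1/109946) - 112015*1/307073 = 207558/54973 - 112015/307073 = 57577657139/16880724029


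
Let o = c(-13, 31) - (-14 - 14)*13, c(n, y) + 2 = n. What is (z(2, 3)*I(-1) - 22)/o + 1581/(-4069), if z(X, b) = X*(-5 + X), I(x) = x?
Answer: -616873/1420081 ≈ -0.43439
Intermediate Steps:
c(n, y) = -2 + n
o = 349 (o = (-2 - 13) - (-14 - 14)*13 = -15 - (-28)*13 = -15 - 1*(-364) = -15 + 364 = 349)
(z(2, 3)*I(-1) - 22)/o + 1581/(-4069) = ((2*(-5 + 2))*(-1) - 22)/349 + 1581/(-4069) = ((2*(-3))*(-1) - 22)*(1/349) + 1581*(-1/4069) = (-6*(-1) - 22)*(1/349) - 1581/4069 = (6 - 22)*(1/349) - 1581/4069 = -16*1/349 - 1581/4069 = -16/349 - 1581/4069 = -616873/1420081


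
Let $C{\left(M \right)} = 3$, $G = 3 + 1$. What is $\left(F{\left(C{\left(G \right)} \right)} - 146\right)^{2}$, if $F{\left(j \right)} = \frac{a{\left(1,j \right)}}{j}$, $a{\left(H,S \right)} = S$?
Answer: $21025$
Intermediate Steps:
$G = 4$
$F{\left(j \right)} = 1$ ($F{\left(j \right)} = \frac{j}{j} = 1$)
$\left(F{\left(C{\left(G \right)} \right)} - 146\right)^{2} = \left(1 - 146\right)^{2} = \left(-145\right)^{2} = 21025$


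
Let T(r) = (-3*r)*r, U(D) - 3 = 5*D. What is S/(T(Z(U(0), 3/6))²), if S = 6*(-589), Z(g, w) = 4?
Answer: -589/384 ≈ -1.5339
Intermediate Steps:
U(D) = 3 + 5*D
T(r) = -3*r²
S = -3534
S/(T(Z(U(0), 3/6))²) = -3534/((-3*4²)²) = -3534/((-3*16)²) = -3534/((-48)²) = -3534/2304 = -3534*1/2304 = -589/384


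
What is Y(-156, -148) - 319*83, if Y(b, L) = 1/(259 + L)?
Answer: -2938946/111 ≈ -26477.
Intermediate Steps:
Y(-156, -148) - 319*83 = 1/(259 - 148) - 319*83 = 1/111 - 1*26477 = 1/111 - 26477 = -2938946/111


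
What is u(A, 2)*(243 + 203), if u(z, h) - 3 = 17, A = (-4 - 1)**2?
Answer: 8920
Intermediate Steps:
A = 25 (A = (-5)**2 = 25)
u(z, h) = 20 (u(z, h) = 3 + 17 = 20)
u(A, 2)*(243 + 203) = 20*(243 + 203) = 20*446 = 8920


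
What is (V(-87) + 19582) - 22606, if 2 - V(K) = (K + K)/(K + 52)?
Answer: -105944/35 ≈ -3027.0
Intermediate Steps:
V(K) = 2 - 2*K/(52 + K) (V(K) = 2 - (K + K)/(K + 52) = 2 - 2*K/(52 + K))
(V(-87) + 19582) - 22606 = (104/(52 - 87) + 19582) - 22606 = (104/(-35) + 19582) - 22606 = (104*(-1/35) + 19582) - 22606 = (-104/35 + 19582) - 22606 = 685266/35 - 22606 = -105944/35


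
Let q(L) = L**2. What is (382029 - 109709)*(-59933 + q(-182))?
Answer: -7300626880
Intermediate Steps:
(382029 - 109709)*(-59933 + q(-182)) = (382029 - 109709)*(-59933 + (-182)**2) = 272320*(-59933 + 33124) = 272320*(-26809) = -7300626880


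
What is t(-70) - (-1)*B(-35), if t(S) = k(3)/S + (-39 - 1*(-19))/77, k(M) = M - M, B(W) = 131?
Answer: 10067/77 ≈ 130.74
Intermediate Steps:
k(M) = 0
t(S) = -20/77 (t(S) = 0/S + (-39 - 1*(-19))/77 = 0 + (-39 + 19)*(1/77) = 0 - 20*1/77 = 0 - 20/77 = -20/77)
t(-70) - (-1)*B(-35) = -20/77 - (-1)*131 = -20/77 - 1*(-131) = -20/77 + 131 = 10067/77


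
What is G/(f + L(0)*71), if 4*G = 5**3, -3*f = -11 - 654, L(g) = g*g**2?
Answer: 75/532 ≈ 0.14098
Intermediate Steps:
L(g) = g**3
f = 665/3 (f = -(-11 - 654)/3 = -1/3*(-665) = 665/3 ≈ 221.67)
G = 125/4 (G = (1/4)*5**3 = (1/4)*125 = 125/4 ≈ 31.250)
G/(f + L(0)*71) = 125/(4*(665/3 + 0**3*71)) = 125/(4*(665/3 + 0*71)) = 125/(4*(665/3 + 0)) = 125/(4*(665/3)) = (125/4)*(3/665) = 75/532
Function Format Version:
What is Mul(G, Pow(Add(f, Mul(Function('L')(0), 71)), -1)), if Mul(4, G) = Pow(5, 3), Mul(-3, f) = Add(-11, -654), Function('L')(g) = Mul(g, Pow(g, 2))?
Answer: Rational(75, 532) ≈ 0.14098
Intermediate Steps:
Function('L')(g) = Pow(g, 3)
f = Rational(665, 3) (f = Mul(Rational(-1, 3), Add(-11, -654)) = Mul(Rational(-1, 3), -665) = Rational(665, 3) ≈ 221.67)
G = Rational(125, 4) (G = Mul(Rational(1, 4), Pow(5, 3)) = Mul(Rational(1, 4), 125) = Rational(125, 4) ≈ 31.250)
Mul(G, Pow(Add(f, Mul(Function('L')(0), 71)), -1)) = Mul(Rational(125, 4), Pow(Add(Rational(665, 3), Mul(Pow(0, 3), 71)), -1)) = Mul(Rational(125, 4), Pow(Add(Rational(665, 3), Mul(0, 71)), -1)) = Mul(Rational(125, 4), Pow(Add(Rational(665, 3), 0), -1)) = Mul(Rational(125, 4), Pow(Rational(665, 3), -1)) = Mul(Rational(125, 4), Rational(3, 665)) = Rational(75, 532)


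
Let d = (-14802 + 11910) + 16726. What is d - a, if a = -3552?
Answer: 17386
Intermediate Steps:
d = 13834 (d = -2892 + 16726 = 13834)
d - a = 13834 - 1*(-3552) = 13834 + 3552 = 17386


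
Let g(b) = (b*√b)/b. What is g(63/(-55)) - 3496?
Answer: -3496 + 3*I*√385/55 ≈ -3496.0 + 1.0703*I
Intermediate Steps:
g(b) = √b (g(b) = b^(3/2)/b = √b)
g(63/(-55)) - 3496 = √(63/(-55)) - 3496 = √(63*(-1/55)) - 3496 = √(-63/55) - 3496 = 3*I*√385/55 - 3496 = -3496 + 3*I*√385/55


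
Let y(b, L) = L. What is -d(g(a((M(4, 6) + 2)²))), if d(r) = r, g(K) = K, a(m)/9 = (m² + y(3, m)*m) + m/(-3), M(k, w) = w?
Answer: -73536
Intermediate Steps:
a(m) = -3*m + 18*m² (a(m) = 9*((m² + m*m) + m/(-3)) = 9*((m² + m²) + m*(-⅓)) = 9*(2*m² - m/3) = -3*m + 18*m²)
-d(g(a((M(4, 6) + 2)²))) = -3*(6 + 2)²*(-1 + 6*(6 + 2)²) = -3*8²*(-1 + 6*8²) = -3*64*(-1 + 6*64) = -3*64*(-1 + 384) = -3*64*383 = -1*73536 = -73536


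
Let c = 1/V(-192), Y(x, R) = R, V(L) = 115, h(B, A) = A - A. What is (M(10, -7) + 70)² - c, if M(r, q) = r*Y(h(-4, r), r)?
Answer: 3323499/115 ≈ 28900.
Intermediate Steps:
h(B, A) = 0
c = 1/115 ≈ 0.0086956
M(r, q) = r² (M(r, q) = r*r = r²)
(M(10, -7) + 70)² - c = (10² + 70)² - 1*1/115 = (100 + 70)² - 1/115 = 170² - 1/115 = 28900 - 1/115 = 3323499/115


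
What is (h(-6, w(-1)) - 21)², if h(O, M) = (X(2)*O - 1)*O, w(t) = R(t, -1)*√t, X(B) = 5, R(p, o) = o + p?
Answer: 27225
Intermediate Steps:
w(t) = √t*(-1 + t) (w(t) = (-1 + t)*√t = √t*(-1 + t))
h(O, M) = O*(-1 + 5*O) (h(O, M) = (5*O - 1)*O = (-1 + 5*O)*O = O*(-1 + 5*O))
(h(-6, w(-1)) - 21)² = (-6*(-1 + 5*(-6)) - 21)² = (-6*(-1 - 30) - 21)² = (-6*(-31) - 21)² = (186 - 21)² = 165² = 27225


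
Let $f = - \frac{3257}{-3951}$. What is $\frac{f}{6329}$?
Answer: $\frac{3257}{25005879} \approx 0.00013025$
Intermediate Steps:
$f = \frac{3257}{3951}$ ($f = \left(-3257\right) \left(- \frac{1}{3951}\right) = \frac{3257}{3951} \approx 0.82435$)
$\frac{f}{6329} = \frac{3257}{3951 \cdot 6329} = \frac{3257}{3951} \cdot \frac{1}{6329} = \frac{3257}{25005879}$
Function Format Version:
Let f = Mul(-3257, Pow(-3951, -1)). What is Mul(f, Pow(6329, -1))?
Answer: Rational(3257, 25005879) ≈ 0.00013025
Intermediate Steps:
f = Rational(3257, 3951) (f = Mul(-3257, Rational(-1, 3951)) = Rational(3257, 3951) ≈ 0.82435)
Mul(f, Pow(6329, -1)) = Mul(Rational(3257, 3951), Pow(6329, -1)) = Mul(Rational(3257, 3951), Rational(1, 6329)) = Rational(3257, 25005879)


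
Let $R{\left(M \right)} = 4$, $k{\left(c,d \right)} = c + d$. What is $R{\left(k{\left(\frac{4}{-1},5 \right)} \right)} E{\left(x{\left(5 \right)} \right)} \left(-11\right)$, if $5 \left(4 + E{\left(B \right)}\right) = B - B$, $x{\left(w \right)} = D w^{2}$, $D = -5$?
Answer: $176$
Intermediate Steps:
$x{\left(w \right)} = - 5 w^{2}$
$E{\left(B \right)} = -4$ ($E{\left(B \right)} = -4 + \frac{B - B}{5} = -4 + \frac{1}{5} \cdot 0 = -4 + 0 = -4$)
$R{\left(k{\left(\frac{4}{-1},5 \right)} \right)} E{\left(x{\left(5 \right)} \right)} \left(-11\right) = 4 \left(-4\right) \left(-11\right) = \left(-16\right) \left(-11\right) = 176$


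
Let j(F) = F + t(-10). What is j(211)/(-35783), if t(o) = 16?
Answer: -227/35783 ≈ -0.0063438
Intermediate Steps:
j(F) = 16 + F (j(F) = F + 16 = 16 + F)
j(211)/(-35783) = (16 + 211)/(-35783) = 227*(-1/35783) = -227/35783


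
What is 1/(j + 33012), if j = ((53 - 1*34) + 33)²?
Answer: 1/35716 ≈ 2.7999e-5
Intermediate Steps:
j = 2704 (j = ((53 - 34) + 33)² = (19 + 33)² = 52² = 2704)
1/(j + 33012) = 1/(2704 + 33012) = 1/35716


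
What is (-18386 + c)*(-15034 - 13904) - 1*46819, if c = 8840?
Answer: 276195329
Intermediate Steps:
(-18386 + c)*(-15034 - 13904) - 1*46819 = (-18386 + 8840)*(-15034 - 13904) - 1*46819 = -9546*(-28938) - 46819 = 276242148 - 46819 = 276195329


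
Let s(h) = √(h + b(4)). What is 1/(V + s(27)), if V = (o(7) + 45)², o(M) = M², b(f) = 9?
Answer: 1/8842 ≈ 0.00011310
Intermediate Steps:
s(h) = √(9 + h) (s(h) = √(h + 9) = √(9 + h))
V = 8836 (V = (7² + 45)² = (49 + 45)² = 94² = 8836)
1/(V + s(27)) = 1/(8836 + √(9 + 27)) = 1/(8836 + √36) = 1/(8836 + 6) = 1/8842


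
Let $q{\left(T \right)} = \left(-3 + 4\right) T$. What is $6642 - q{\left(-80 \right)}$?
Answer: $6722$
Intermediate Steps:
$q{\left(T \right)} = T$ ($q{\left(T \right)} = 1 T = T$)
$6642 - q{\left(-80 \right)} = 6642 - -80 = 6642 + 80 = 6722$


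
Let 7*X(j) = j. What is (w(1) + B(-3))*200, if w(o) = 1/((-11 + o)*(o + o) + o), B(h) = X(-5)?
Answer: -20400/133 ≈ -153.38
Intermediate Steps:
X(j) = j/7
B(h) = -5/7 (B(h) = (1/7)*(-5) = -5/7)
w(o) = 1/(o + 2*o*(-11 + o)) (w(o) = 1/((-11 + o)*(2*o) + o) = 1/(2*o*(-11 + o) + o) = 1/(o + 2*o*(-11 + o)))
(w(1) + B(-3))*200 = (1/(1*(-21 + 2*1)) - 5/7)*200 = (1/(-21 + 2) - 5/7)*200 = (1/(-19) - 5/7)*200 = (1*(-1/19) - 5/7)*200 = (-1/19 - 5/7)*200 = -102/133*200 = -20400/133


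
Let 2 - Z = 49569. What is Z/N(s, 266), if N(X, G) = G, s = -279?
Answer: -7081/38 ≈ -186.34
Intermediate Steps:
Z = -49567 (Z = 2 - 1*49569 = 2 - 49569 = -49567)
Z/N(s, 266) = -49567/266 = -49567*1/266 = -7081/38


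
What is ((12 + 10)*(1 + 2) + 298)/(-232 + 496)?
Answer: 91/66 ≈ 1.3788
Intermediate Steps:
((12 + 10)*(1 + 2) + 298)/(-232 + 496) = (22*3 + 298)/264 = (66 + 298)*(1/264) = 364*(1/264) = 91/66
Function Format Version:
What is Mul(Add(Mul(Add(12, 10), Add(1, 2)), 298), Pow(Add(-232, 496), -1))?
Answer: Rational(91, 66) ≈ 1.3788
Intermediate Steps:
Mul(Add(Mul(Add(12, 10), Add(1, 2)), 298), Pow(Add(-232, 496), -1)) = Mul(Add(Mul(22, 3), 298), Pow(264, -1)) = Mul(Add(66, 298), Rational(1, 264)) = Mul(364, Rational(1, 264)) = Rational(91, 66)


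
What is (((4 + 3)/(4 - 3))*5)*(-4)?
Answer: -140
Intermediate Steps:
(((4 + 3)/(4 - 3))*5)*(-4) = ((7/1)*5)*(-4) = ((7*1)*5)*(-4) = (7*5)*(-4) = 35*(-4) = -140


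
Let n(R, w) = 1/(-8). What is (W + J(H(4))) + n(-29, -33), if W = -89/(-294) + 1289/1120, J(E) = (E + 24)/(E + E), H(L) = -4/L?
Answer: -239231/23520 ≈ -10.171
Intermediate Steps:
J(E) = (24 + E)/(2*E) (J(E) = (24 + E)/((2*E)) = (24 + E)*(1/(2*E)) = (24 + E)/(2*E))
n(R, w) = -⅛
W = 34189/23520 (W = -89*(-1/294) + 1289*(1/1120) = 89/294 + 1289/1120 = 34189/23520 ≈ 1.4536)
(W + J(H(4))) + n(-29, -33) = (34189/23520 + (24 - 4/4)/(2*((-4/4)))) - ⅛ = (34189/23520 + (24 - 4*¼)/(2*((-4*¼)))) - ⅛ = (34189/23520 + (½)*(24 - 1)/(-1)) - ⅛ = (34189/23520 + (½)*(-1)*23) - ⅛ = (34189/23520 - 23/2) - ⅛ = -236291/23520 - ⅛ = -239231/23520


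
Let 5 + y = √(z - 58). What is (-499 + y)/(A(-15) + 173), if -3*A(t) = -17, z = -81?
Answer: -189/67 + 3*I*√139/536 ≈ -2.8209 + 0.065988*I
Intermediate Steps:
A(t) = 17/3 (A(t) = -⅓*(-17) = 17/3)
y = -5 + I*√139 (y = -5 + √(-81 - 58) = -5 + √(-139) = -5 + I*√139 ≈ -5.0 + 11.79*I)
(-499 + y)/(A(-15) + 173) = (-499 + (-5 + I*√139))/(17/3 + 173) = (-504 + I*√139)/(536/3) = (-504 + I*√139)*(3/536) = -189/67 + 3*I*√139/536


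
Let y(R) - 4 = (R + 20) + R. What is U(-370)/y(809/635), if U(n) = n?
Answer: -117475/8429 ≈ -13.937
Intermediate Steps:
y(R) = 24 + 2*R (y(R) = 4 + ((R + 20) + R) = 4 + ((20 + R) + R) = 4 + (20 + 2*R) = 24 + 2*R)
U(-370)/y(809/635) = -370/(24 + 2*(809/635)) = -370/(24 + 1618/635) = -370/16858/635 = -370*635/16858 = -117475/8429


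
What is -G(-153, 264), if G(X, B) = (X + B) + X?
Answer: 42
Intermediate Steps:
G(X, B) = B + 2*X (G(X, B) = (B + X) + X = B + 2*X)
-G(-153, 264) = -(264 + 2*(-153)) = -(264 - 306) = -1*(-42) = 42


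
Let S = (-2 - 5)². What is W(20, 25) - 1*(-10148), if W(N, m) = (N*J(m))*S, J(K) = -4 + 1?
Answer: 7208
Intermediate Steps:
J(K) = -3
S = 49 (S = (-7)² = 49)
W(N, m) = -147*N (W(N, m) = (N*(-3))*49 = -3*N*49 = -147*N)
W(20, 25) - 1*(-10148) = -147*20 - 1*(-10148) = -2940 + 10148 = 7208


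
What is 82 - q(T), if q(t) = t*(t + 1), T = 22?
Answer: -424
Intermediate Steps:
q(t) = t*(1 + t)
82 - q(T) = 82 - 22*(1 + 22) = 82 - 22*23 = 82 - 1*506 = 82 - 506 = -424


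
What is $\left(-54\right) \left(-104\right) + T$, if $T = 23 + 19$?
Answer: $5658$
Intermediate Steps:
$T = 42$
$\left(-54\right) \left(-104\right) + T = \left(-54\right) \left(-104\right) + 42 = 5616 + 42 = 5658$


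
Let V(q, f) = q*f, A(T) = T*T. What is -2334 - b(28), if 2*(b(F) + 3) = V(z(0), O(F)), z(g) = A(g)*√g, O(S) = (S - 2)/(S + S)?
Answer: -2331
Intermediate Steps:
A(T) = T²
O(S) = (-2 + S)/(2*S) (O(S) = (-2 + S)/((2*S)) = (-2 + S)*(1/(2*S)) = (-2 + S)/(2*S))
z(g) = g^(5/2) (z(g) = g²*√g = g^(5/2))
V(q, f) = f*q
b(F) = -3 (b(F) = -3 + (((-2 + F)/(2*F))*0^(5/2))/2 = -3 + (((-2 + F)/(2*F))*0)/2 = -3 + (½)*0 = -3 + 0 = -3)
-2334 - b(28) = -2334 - 1*(-3) = -2334 + 3 = -2331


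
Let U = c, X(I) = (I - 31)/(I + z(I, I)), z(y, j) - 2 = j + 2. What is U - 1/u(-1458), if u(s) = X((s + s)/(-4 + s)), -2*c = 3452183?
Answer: -73196624469/42406 ≈ -1.7261e+6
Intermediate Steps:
z(y, j) = 4 + j (z(y, j) = 2 + (j + 2) = 2 + (2 + j) = 4 + j)
X(I) = (-31 + I)/(4 + 2*I) (X(I) = (I - 31)/(I + (4 + I)) = (-31 + I)/(4 + 2*I))
c = -3452183/2 (c = -½*3452183 = -3452183/2 ≈ -1.7261e+6)
u(s) = (-31 + 2*s/(-4 + s))/(2*(2 + 2*s/(-4 + s))) (u(s) = (-31 + (s + s)/(-4 + s))/(2*(2 + (s + s)/(-4 + s))) = (-31 + (2*s)/(-4 + s))/(2*(2 + (2*s)/(-4 + s))) = (-31 + 2*s/(-4 + s))/(2*(2 + 2*s/(-4 + s))))
U = -3452183/2 ≈ -1.7261e+6
U - 1/u(-1458) = -3452183/2 - 1/((124 - 29*(-1458))/(8*(-2 - 1458))) = -3452183/2 - 1/((⅛)*(124 + 42282)/(-1460)) = -3452183/2 - 1/((⅛)*(-1/1460)*42406) = -3452183/2 - 1/(-21203/5840) = -3452183/2 - 1*(-5840/21203) = -3452183/2 + 5840/21203 = -73196624469/42406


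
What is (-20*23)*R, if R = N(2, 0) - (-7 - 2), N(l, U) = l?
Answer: -5060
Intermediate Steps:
R = 11 (R = 2 - (-7 - 2) = 2 - 1*(-9) = 2 + 9 = 11)
(-20*23)*R = -20*23*11 = -460*11 = -5060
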